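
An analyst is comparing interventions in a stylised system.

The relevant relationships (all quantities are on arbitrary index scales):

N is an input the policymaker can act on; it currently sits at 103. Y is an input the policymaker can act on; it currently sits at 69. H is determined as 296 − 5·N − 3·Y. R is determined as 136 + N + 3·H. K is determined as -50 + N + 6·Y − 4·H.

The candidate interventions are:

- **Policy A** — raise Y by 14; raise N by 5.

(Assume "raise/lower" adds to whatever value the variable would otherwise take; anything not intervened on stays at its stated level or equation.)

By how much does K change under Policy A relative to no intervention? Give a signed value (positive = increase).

Baseline:
  N = 103
  Y = 69
  H = 296 − 5·103 − 3·69 = -426
  K = -50 + 103 + 6·69 − 4·(-426) = 2171
Policy A (Y + 14, N + 5):
  N = 103 + 5 = 108
  Y = 69 + 14 = 83
  H = 296 − 5·108 − 3·83 = -493
  K = -50 + 108 + 6·83 − 4·(-493) = 2528
Change in K: 2528 − 2171 = 357

357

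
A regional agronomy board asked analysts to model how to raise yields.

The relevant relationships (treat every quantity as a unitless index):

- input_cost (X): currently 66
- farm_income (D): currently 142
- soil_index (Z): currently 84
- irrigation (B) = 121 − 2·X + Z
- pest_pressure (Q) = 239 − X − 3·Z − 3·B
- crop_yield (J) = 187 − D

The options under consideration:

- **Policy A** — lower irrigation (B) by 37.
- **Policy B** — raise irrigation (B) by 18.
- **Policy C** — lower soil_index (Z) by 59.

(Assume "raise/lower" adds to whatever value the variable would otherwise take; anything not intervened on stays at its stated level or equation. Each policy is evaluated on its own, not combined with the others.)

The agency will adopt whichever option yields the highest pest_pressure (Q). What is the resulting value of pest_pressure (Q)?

Policy A (B − 37):
  X = 66
  Z = 84
  B = 121 − 2·66 + 84 (−37 from intervention) = 36
  Q = 239 − 66 − 3·84 − 3·36 = -187
Policy B (B + 18):
  X = 66
  Z = 84
  B = 121 − 2·66 + 84 (+18 from intervention) = 91
  Q = 239 − 66 − 3·84 − 3·91 = -352
Policy C (Z − 59):
  X = 66
  Z = 84 − 59 = 25
  B = 121 − 2·66 + 25 = 14
  Q = 239 − 66 − 3·25 − 3·14 = 56
Comparing — Policy A: Q=-187, Policy B: Q=-352, Policy C: Q=56. Highest is 56 (Policy C).

56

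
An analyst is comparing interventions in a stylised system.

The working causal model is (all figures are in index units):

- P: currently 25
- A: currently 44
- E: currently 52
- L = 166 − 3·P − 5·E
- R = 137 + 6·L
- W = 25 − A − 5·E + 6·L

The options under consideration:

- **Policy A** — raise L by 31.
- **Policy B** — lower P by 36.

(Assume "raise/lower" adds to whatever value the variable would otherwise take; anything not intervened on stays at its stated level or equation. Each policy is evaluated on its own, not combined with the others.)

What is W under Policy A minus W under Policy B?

-462

Policy A (L + 31):
  P = 25
  A = 44
  E = 52
  L = 166 − 3·25 − 5·52 (+31 from intervention) = -138
  W = 25 − 44 − 5·52 + 6·(-138) = -1107
Policy B (P − 36):
  P = 25 − 36 = -11
  A = 44
  E = 52
  L = 166 − 3·(-11) − 5·52 = -61
  W = 25 − 44 − 5·52 + 6·(-61) = -645
W: -1107 − (-645) = -462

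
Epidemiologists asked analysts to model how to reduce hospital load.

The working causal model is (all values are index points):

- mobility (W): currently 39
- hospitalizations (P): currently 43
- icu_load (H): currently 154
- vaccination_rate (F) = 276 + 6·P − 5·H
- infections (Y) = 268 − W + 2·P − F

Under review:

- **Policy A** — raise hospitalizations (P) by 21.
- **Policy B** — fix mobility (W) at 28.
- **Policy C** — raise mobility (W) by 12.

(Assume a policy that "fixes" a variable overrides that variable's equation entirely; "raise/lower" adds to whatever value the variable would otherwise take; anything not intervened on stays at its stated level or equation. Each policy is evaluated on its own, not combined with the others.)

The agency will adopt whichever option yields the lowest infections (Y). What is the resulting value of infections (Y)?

Policy A (P + 21):
  W = 39
  P = 43 + 21 = 64
  H = 154
  F = 276 + 6·64 − 5·154 = -110
  Y = 268 − 39 + 2·64 − (-110) = 467
Policy B (W := 28):
  W = 28
  P = 43
  H = 154
  F = 276 + 6·43 − 5·154 = -236
  Y = 268 − 28 + 2·43 − (-236) = 562
Policy C (W + 12):
  W = 39 + 12 = 51
  P = 43
  H = 154
  F = 276 + 6·43 − 5·154 = -236
  Y = 268 − 51 + 2·43 − (-236) = 539
Comparing — Policy A: Y=467, Policy B: Y=562, Policy C: Y=539. Lowest is 467 (Policy A).

467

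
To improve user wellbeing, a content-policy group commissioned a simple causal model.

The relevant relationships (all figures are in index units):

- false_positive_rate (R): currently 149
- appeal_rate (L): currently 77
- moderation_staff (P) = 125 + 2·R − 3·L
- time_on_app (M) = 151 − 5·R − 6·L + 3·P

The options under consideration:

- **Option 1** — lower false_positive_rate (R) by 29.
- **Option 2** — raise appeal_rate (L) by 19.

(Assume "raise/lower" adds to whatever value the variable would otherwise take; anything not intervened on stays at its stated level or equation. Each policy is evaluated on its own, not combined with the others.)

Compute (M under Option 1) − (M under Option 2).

256

Option 1 (R − 29):
  R = 149 − 29 = 120
  L = 77
  P = 125 + 2·120 − 3·77 = 134
  M = 151 − 5·120 − 6·77 + 3·134 = -509
Option 2 (L + 19):
  R = 149
  L = 77 + 19 = 96
  P = 125 + 2·149 − 3·96 = 135
  M = 151 − 5·149 − 6·96 + 3·135 = -765
M: -509 − (-765) = 256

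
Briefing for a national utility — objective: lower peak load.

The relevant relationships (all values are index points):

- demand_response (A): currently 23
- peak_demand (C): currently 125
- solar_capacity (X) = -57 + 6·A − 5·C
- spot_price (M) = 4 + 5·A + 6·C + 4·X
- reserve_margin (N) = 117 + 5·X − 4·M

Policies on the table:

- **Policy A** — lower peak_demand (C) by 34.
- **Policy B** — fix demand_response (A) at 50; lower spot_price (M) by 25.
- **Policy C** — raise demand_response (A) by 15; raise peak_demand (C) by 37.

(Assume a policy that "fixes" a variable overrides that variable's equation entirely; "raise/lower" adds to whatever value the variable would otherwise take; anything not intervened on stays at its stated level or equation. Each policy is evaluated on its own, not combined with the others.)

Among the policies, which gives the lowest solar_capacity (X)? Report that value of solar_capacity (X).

-639

Policy A (C − 34):
  A = 23
  C = 125 − 34 = 91
  X = -57 + 6·23 − 5·91 = -374
Policy B (A := 50, M − 25):
  A = 50
  C = 125
  X = -57 + 6·50 − 5·125 = -382
Policy C (A + 15, C + 37):
  A = 23 + 15 = 38
  C = 125 + 37 = 162
  X = -57 + 6·38 − 5·162 = -639
Comparing — Policy A: X=-374, Policy B: X=-382, Policy C: X=-639. Lowest is -639 (Policy C).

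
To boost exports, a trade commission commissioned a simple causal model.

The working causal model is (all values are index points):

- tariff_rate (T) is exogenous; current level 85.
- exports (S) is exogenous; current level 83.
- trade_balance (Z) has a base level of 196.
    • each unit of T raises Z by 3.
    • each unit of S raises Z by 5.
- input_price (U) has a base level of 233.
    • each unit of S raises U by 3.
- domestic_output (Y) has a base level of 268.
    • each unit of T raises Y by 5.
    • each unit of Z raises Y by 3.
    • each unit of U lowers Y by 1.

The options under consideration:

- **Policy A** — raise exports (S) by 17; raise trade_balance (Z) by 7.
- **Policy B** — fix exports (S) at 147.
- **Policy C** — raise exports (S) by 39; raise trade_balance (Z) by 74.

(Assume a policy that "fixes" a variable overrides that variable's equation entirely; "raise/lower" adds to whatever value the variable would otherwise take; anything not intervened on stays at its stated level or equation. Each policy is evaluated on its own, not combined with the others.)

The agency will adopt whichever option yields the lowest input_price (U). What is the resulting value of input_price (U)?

Policy A (S + 17, Z + 7):
  S = 83 + 17 = 100
  U = 233 + 3·100 = 533
Policy B (S := 147):
  S = 147
  U = 233 + 3·147 = 674
Policy C (S + 39, Z + 74):
  S = 83 + 39 = 122
  U = 233 + 3·122 = 599
Comparing — Policy A: U=533, Policy B: U=674, Policy C: U=599. Lowest is 533 (Policy A).

533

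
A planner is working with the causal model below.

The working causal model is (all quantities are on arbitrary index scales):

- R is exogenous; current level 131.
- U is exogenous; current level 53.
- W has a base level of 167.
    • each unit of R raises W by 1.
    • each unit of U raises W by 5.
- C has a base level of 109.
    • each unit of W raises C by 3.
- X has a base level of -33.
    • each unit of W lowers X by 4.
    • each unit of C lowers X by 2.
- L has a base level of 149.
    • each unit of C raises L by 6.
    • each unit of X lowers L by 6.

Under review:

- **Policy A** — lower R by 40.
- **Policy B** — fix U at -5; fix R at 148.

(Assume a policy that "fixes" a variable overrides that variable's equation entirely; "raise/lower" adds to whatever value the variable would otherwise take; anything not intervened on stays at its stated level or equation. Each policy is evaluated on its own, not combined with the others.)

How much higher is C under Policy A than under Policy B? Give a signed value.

Policy A (R − 40):
  R = 131 − 40 = 91
  U = 53
  W = 167 + 91 + 5·53 = 523
  C = 109 + 3·523 = 1678
Policy B (U := -5, R := 148):
  R = 148
  U = -5
  W = 167 + 148 + 5·(-5) = 290
  C = 109 + 3·290 = 979
C: 1678 − 979 = 699

699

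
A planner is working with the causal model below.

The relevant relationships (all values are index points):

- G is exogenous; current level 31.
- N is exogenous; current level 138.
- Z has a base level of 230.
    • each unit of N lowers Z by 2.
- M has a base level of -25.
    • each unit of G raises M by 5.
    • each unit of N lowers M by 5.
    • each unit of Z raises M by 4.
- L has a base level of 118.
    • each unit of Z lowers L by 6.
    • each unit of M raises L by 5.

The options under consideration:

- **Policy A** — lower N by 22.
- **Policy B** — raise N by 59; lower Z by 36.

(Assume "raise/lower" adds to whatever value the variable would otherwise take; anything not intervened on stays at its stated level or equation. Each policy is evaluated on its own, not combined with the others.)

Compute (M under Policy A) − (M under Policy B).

Policy A (N − 22):
  G = 31
  N = 138 − 22 = 116
  Z = 230 − 2·116 = -2
  M = -25 + 5·31 − 5·116 + 4·(-2) = -458
Policy B (N + 59, Z − 36):
  G = 31
  N = 138 + 59 = 197
  Z = 230 − 2·197 (−36 from intervention) = -200
  M = -25 + 5·31 − 5·197 + 4·(-200) = -1655
M: -458 − (-1655) = 1197

1197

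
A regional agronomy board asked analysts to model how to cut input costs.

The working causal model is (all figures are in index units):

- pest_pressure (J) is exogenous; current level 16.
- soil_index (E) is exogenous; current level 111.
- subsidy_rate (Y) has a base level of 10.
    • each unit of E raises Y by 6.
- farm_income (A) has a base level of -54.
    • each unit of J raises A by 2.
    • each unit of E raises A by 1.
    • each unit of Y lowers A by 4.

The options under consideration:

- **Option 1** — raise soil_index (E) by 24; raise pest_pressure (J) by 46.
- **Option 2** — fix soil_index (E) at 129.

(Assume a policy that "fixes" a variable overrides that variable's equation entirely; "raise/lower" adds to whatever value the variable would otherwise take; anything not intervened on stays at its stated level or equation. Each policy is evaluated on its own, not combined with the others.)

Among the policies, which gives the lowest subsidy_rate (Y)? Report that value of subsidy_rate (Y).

Option 1 (E + 24, J + 46):
  E = 111 + 24 = 135
  Y = 10 + 6·135 = 820
Option 2 (E := 129):
  E = 129
  Y = 10 + 6·129 = 784
Comparing — Option 1: Y=820, Option 2: Y=784. Lowest is 784 (Option 2).

784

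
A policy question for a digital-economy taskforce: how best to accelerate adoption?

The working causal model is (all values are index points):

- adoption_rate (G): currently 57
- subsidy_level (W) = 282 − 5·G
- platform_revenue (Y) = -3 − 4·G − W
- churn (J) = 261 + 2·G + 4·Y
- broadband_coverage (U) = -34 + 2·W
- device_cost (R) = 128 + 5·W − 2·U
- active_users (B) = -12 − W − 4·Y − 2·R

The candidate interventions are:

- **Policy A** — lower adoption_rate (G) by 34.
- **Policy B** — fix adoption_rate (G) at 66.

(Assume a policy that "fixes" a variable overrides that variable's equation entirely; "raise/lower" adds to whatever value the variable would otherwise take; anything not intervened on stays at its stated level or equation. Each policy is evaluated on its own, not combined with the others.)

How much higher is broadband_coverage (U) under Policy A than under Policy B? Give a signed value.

430

Policy A (G − 34):
  G = 57 − 34 = 23
  W = 282 − 5·23 = 167
  U = -34 + 2·167 = 300
Policy B (G := 66):
  G = 66
  W = 282 − 5·66 = -48
  U = -34 + 2·(-48) = -130
U: 300 − (-130) = 430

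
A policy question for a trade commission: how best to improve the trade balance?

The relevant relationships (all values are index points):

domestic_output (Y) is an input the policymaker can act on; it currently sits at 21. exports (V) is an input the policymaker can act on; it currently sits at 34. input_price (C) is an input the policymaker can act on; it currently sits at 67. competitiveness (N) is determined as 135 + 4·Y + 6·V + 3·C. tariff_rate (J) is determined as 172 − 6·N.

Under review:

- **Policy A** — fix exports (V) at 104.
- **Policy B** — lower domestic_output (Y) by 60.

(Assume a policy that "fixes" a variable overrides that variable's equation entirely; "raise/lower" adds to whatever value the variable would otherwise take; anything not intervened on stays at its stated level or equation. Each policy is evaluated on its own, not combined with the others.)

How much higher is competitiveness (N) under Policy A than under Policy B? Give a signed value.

660

Policy A (V := 104):
  Y = 21
  V = 104
  C = 67
  N = 135 + 4·21 + 6·104 + 3·67 = 1044
Policy B (Y − 60):
  Y = 21 − 60 = -39
  V = 34
  C = 67
  N = 135 + 4·(-39) + 6·34 + 3·67 = 384
N: 1044 − 384 = 660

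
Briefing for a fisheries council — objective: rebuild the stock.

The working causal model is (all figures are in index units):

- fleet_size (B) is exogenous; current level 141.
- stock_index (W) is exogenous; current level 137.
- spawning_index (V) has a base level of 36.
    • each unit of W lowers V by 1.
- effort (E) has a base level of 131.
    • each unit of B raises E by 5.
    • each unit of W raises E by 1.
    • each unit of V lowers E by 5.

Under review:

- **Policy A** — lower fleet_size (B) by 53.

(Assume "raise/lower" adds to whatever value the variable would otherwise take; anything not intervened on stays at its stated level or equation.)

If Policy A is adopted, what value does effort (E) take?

Policy A (B − 53):
  B = 141 − 53 = 88
  W = 137
  V = 36 − 137 = -101
  E = 131 + 5·88 + 137 − 5·(-101) = 1213

1213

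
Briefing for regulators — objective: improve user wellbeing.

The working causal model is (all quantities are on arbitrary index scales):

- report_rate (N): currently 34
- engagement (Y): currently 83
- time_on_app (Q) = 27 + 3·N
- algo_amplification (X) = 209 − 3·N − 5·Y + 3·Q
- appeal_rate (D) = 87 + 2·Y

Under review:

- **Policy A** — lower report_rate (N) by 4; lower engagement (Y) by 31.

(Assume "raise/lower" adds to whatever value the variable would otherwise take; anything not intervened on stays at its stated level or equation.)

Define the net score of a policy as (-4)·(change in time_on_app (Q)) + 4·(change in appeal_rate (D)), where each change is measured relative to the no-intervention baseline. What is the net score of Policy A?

-200

Baseline:
  N = 34
  Y = 83
  Q = 27 + 3·34 = 129
  D = 87 + 2·83 = 253
Policy A (N − 4, Y − 31):
  N = 34 − 4 = 30
  Y = 83 − 31 = 52
  Q = 27 + 3·30 = 117
  D = 87 + 2·52 = 191
ΔQ = 117 − 129 = -12; ΔD = 191 − 253 = -62
Score = (-4)·(-12) + 4·(-62) = -200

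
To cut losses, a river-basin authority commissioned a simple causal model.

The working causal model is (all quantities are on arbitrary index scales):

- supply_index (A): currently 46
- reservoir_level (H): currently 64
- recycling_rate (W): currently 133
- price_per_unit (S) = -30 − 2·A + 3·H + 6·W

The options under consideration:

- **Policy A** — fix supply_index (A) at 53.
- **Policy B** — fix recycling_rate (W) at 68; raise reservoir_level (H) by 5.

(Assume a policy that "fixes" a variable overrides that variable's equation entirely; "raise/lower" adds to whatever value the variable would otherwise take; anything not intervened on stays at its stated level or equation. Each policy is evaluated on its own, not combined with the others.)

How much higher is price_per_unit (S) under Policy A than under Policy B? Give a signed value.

Policy A (A := 53):
  A = 53
  H = 64
  W = 133
  S = -30 − 2·53 + 3·64 + 6·133 = 854
Policy B (W := 68, H + 5):
  A = 46
  H = 64 + 5 = 69
  W = 68
  S = -30 − 2·46 + 3·69 + 6·68 = 493
S: 854 − 493 = 361

361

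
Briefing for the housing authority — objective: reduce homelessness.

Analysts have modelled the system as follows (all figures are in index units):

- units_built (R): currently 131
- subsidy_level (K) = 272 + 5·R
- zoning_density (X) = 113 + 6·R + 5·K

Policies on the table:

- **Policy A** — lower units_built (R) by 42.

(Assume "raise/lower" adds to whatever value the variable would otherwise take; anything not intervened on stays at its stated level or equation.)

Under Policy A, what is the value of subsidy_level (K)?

717

Policy A (R − 42):
  R = 131 − 42 = 89
  K = 272 + 5·89 = 717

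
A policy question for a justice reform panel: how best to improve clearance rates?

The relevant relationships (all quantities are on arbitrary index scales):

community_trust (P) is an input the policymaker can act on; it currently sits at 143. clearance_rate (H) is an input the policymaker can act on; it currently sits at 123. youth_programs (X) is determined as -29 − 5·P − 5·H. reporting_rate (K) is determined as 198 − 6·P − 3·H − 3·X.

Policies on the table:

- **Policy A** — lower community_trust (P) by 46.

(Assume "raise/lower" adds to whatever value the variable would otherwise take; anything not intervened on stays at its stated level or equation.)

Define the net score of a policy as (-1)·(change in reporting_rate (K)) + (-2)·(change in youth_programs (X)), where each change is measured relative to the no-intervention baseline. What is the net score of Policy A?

-46

Baseline:
  P = 143
  H = 123
  X = -29 − 5·143 − 5·123 = -1359
  K = 198 − 6·143 − 3·123 − 3·(-1359) = 3048
Policy A (P − 46):
  P = 143 − 46 = 97
  H = 123
  X = -29 − 5·97 − 5·123 = -1129
  K = 198 − 6·97 − 3·123 − 3·(-1129) = 2634
ΔK = 2634 − 3048 = -414; ΔX = -1129 − (-1359) = 230
Score = (-1)·(-414) + (-2)·230 = -46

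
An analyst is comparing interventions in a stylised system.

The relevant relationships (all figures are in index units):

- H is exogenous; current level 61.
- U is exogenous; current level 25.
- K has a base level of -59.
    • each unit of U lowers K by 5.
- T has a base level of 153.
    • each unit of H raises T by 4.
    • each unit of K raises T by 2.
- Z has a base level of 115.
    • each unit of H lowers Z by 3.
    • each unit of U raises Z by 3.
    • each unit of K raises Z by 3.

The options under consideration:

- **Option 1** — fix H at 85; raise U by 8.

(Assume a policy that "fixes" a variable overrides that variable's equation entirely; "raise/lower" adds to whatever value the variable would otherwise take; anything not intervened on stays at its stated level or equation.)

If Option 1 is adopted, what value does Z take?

Option 1 (H := 85, U + 8):
  H = 85
  U = 25 + 8 = 33
  K = -59 − 5·33 = -224
  Z = 115 − 3·85 + 3·33 + 3·(-224) = -713

-713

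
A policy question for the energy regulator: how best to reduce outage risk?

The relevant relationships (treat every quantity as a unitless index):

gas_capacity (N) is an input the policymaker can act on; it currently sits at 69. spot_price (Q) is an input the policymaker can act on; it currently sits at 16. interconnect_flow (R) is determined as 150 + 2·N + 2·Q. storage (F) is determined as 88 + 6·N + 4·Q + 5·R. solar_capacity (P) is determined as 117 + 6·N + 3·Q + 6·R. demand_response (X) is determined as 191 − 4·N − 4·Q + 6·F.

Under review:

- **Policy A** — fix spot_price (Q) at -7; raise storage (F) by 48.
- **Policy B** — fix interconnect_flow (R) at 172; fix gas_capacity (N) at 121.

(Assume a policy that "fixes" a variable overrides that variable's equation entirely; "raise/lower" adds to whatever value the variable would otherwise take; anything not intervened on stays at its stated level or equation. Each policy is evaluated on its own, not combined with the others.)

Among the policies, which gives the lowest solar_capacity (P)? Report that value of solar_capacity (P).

1923

Policy A (Q := -7, F + 48):
  N = 69
  Q = -7
  R = 150 + 2·69 + 2·(-7) = 274
  P = 117 + 6·69 + 3·(-7) + 6·274 = 2154
Policy B (R := 172, N := 121):
  N = 121
  Q = 16
  R = 172
  P = 117 + 6·121 + 3·16 + 6·172 = 1923
Comparing — Policy A: P=2154, Policy B: P=1923. Lowest is 1923 (Policy B).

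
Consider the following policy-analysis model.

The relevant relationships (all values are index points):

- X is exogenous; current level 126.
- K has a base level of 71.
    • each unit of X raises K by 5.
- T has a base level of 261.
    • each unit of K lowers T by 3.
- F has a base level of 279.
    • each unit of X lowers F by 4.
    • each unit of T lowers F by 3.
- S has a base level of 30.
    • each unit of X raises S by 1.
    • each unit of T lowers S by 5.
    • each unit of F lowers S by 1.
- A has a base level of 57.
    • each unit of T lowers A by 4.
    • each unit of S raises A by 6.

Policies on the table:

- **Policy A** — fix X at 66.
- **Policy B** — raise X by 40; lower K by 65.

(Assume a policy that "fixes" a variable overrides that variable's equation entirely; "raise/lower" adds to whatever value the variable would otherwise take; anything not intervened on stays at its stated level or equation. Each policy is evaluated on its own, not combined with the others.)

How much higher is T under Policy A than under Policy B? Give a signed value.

1305

Policy A (X := 66):
  X = 66
  K = 71 + 5·66 = 401
  T = 261 − 3·401 = -942
Policy B (X + 40, K − 65):
  X = 126 + 40 = 166
  K = 71 + 5·166 (−65 from intervention) = 836
  T = 261 − 3·836 = -2247
T: -942 − (-2247) = 1305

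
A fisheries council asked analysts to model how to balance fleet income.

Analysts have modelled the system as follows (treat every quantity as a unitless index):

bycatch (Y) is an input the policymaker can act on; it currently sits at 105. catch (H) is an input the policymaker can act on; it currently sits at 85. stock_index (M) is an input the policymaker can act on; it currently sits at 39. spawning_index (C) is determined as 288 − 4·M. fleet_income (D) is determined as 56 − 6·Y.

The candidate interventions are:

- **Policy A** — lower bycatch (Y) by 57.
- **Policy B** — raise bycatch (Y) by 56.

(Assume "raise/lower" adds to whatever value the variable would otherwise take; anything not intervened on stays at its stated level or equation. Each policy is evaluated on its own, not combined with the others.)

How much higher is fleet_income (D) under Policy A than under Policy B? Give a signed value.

678

Policy A (Y − 57):
  Y = 105 − 57 = 48
  D = 56 − 6·48 = -232
Policy B (Y + 56):
  Y = 105 + 56 = 161
  D = 56 − 6·161 = -910
D: -232 − (-910) = 678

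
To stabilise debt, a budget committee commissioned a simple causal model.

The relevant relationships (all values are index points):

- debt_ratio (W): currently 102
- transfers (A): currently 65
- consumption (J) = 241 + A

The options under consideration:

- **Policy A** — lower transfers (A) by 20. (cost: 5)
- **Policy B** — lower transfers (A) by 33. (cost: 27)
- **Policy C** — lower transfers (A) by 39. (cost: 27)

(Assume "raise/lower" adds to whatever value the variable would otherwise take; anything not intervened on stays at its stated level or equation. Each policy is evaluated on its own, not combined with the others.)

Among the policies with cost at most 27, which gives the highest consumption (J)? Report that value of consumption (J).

286

Policy A (A − 20):
  A = 65 − 20 = 45
  J = 241 + 45 = 286
Policy B (A − 33):
  A = 65 − 33 = 32
  J = 241 + 32 = 273
Policy C (A − 39):
  A = 65 − 39 = 26
  J = 241 + 26 = 267
Comparing — Policy A: J=286, Policy B: J=273, Policy C: J=267. Highest is 286 (Policy A).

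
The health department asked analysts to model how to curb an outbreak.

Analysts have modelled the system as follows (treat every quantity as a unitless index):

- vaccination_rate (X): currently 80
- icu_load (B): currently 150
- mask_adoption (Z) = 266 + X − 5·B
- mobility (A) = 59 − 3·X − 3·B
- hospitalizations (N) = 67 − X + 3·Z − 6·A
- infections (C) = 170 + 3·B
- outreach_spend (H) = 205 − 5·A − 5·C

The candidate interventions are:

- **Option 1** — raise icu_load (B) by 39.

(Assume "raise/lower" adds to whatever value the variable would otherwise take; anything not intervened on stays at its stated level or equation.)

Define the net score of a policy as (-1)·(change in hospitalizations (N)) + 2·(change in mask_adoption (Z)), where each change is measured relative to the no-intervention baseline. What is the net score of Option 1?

Baseline:
  X = 80
  B = 150
  Z = 266 + 80 − 5·150 = -404
  A = 59 − 3·80 − 3·150 = -631
  N = 67 − 80 + 3·(-404) − 6·(-631) = 2561
Option 1 (B + 39):
  X = 80
  B = 150 + 39 = 189
  Z = 266 + 80 − 5·189 = -599
  A = 59 − 3·80 − 3·189 = -748
  N = 67 − 80 + 3·(-599) − 6·(-748) = 2678
ΔN = 2678 − 2561 = 117; ΔZ = -599 − (-404) = -195
Score = (-1)·117 + 2·(-195) = -507

-507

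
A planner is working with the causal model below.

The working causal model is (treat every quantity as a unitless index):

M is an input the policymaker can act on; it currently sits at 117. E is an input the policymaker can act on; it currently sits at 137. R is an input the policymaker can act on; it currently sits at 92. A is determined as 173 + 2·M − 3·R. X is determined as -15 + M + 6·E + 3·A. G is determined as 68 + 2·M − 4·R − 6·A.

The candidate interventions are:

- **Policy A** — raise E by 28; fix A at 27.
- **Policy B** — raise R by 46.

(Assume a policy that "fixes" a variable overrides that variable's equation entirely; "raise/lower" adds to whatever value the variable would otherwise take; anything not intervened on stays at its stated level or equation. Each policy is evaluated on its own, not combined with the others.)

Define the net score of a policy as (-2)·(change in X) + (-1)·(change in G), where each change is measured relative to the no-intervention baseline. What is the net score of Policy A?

-336

Baseline:
  M = 117
  E = 137
  R = 92
  A = 173 + 2·117 − 3·92 = 131
  X = -15 + 117 + 6·137 + 3·131 = 1317
  G = 68 + 2·117 − 4·92 − 6·131 = -852
Policy A (E + 28, A := 27):
  M = 117
  E = 137 + 28 = 165
  R = 92
  A = 27
  X = -15 + 117 + 6·165 + 3·27 = 1173
  G = 68 + 2·117 − 4·92 − 6·27 = -228
ΔX = 1173 − 1317 = -144; ΔG = -228 − (-852) = 624
Score = (-2)·(-144) + (-1)·624 = -336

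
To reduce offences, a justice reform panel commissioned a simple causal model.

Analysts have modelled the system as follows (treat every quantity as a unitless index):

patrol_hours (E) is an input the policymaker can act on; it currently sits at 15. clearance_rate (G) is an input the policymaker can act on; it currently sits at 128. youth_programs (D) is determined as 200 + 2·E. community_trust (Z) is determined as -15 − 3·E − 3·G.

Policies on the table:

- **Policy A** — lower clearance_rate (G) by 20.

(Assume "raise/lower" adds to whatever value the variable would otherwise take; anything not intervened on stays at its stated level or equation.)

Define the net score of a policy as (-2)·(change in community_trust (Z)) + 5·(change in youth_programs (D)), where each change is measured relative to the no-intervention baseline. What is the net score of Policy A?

-120

Baseline:
  E = 15
  G = 128
  D = 200 + 2·15 = 230
  Z = -15 − 3·15 − 3·128 = -444
Policy A (G − 20):
  E = 15
  G = 128 − 20 = 108
  D = 200 + 2·15 = 230
  Z = -15 − 3·15 − 3·108 = -384
ΔZ = -384 − (-444) = 60; ΔD = 230 − 230 = 0
Score = (-2)·60 + 5·0 = -120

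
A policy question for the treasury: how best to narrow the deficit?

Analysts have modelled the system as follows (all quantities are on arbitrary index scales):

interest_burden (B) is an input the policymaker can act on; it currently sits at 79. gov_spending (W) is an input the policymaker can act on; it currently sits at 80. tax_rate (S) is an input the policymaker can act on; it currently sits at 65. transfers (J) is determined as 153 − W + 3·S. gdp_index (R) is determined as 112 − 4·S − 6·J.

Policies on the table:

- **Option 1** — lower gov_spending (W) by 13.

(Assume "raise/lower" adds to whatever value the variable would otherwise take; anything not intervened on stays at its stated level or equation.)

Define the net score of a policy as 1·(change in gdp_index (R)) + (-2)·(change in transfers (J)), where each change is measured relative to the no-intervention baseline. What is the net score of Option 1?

Baseline:
  W = 80
  S = 65
  J = 153 − 80 + 3·65 = 268
  R = 112 − 4·65 − 6·268 = -1756
Option 1 (W − 13):
  W = 80 − 13 = 67
  S = 65
  J = 153 − 67 + 3·65 = 281
  R = 112 − 4·65 − 6·281 = -1834
ΔR = -1834 − (-1756) = -78; ΔJ = 281 − 268 = 13
Score = 1·(-78) + (-2)·13 = -104

-104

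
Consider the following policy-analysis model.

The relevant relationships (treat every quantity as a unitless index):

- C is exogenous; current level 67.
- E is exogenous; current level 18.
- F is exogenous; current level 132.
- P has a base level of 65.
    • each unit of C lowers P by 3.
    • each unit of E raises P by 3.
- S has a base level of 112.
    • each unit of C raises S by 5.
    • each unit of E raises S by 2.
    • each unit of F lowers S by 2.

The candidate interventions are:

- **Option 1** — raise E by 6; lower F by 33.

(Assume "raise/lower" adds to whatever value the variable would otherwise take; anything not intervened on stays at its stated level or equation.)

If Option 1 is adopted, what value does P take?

-64

Option 1 (E + 6, F − 33):
  C = 67
  E = 18 + 6 = 24
  P = 65 − 3·67 + 3·24 = -64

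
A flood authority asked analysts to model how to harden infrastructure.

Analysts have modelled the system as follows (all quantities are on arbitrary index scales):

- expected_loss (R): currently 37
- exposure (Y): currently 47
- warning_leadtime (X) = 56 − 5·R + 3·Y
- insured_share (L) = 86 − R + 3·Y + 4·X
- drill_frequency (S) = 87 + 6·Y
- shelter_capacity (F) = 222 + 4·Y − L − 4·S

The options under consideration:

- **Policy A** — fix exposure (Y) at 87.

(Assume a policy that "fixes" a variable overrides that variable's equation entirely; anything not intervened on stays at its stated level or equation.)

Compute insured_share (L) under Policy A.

Policy A (Y := 87):
  R = 37
  Y = 87
  X = 56 − 5·37 + 3·87 = 132
  L = 86 − 37 + 3·87 + 4·132 = 838

838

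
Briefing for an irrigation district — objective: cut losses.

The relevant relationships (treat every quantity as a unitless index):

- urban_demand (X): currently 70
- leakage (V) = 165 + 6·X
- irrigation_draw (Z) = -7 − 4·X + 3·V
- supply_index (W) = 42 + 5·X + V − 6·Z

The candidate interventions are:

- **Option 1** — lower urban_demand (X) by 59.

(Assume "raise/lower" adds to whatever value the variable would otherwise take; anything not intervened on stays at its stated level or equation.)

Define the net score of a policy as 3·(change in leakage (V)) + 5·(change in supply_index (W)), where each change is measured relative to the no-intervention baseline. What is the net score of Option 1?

20473

Baseline:
  X = 70
  V = 165 + 6·70 = 585
  Z = -7 − 4·70 + 3·585 = 1468
  W = 42 + 5·70 + 585 − 6·1468 = -7831
Option 1 (X − 59):
  X = 70 − 59 = 11
  V = 165 + 6·11 = 231
  Z = -7 − 4·11 + 3·231 = 642
  W = 42 + 5·11 + 231 − 6·642 = -3524
ΔV = 231 − 585 = -354; ΔW = -3524 − (-7831) = 4307
Score = 3·(-354) + 5·4307 = 20473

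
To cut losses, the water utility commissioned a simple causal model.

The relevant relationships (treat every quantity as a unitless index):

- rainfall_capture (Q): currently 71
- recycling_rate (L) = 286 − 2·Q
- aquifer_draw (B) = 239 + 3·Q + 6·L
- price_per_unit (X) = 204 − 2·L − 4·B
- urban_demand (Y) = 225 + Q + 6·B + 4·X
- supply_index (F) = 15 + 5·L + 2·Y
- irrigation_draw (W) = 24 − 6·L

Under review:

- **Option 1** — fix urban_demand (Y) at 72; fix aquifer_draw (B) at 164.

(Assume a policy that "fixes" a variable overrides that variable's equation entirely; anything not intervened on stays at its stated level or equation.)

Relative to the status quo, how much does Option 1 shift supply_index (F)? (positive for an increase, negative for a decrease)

Baseline:
  Q = 71
  L = 286 − 2·71 = 144
  B = 239 + 3·71 + 6·144 = 1316
  X = 204 − 2·144 − 4·1316 = -5348
  Y = 225 + 71 + 6·1316 + 4·(-5348) = -13200
  F = 15 + 5·144 + 2·(-13200) = -25665
Option 1 (Y := 72, B := 164):
  Q = 71
  L = 286 − 2·71 = 144
  B = 164
  X = 204 − 2·144 − 4·164 = -740
  Y = 72
  F = 15 + 5·144 + 2·72 = 879
Change in F: 879 − (-25665) = 26544

26544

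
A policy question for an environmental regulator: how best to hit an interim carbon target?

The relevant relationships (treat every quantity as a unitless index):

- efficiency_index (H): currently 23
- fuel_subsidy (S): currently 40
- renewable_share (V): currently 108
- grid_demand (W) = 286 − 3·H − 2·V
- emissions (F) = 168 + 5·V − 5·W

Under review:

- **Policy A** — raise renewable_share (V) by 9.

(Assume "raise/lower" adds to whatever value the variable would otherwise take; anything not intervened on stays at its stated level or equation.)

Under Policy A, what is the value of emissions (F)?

Policy A (V + 9):
  H = 23
  V = 108 + 9 = 117
  W = 286 − 3·23 − 2·117 = -17
  F = 168 + 5·117 − 5·(-17) = 838

838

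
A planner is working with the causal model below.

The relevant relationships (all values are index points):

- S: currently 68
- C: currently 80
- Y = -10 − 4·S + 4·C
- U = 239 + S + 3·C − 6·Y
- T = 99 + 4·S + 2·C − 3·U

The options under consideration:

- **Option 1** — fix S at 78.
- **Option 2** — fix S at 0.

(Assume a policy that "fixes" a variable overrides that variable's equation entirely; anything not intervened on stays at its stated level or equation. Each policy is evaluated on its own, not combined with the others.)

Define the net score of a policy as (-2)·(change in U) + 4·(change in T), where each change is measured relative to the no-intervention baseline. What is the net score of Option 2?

22712

Baseline:
  S = 68
  C = 80
  Y = -10 − 4·68 + 4·80 = 38
  U = 239 + 68 + 3·80 − 6·38 = 319
  T = 99 + 4·68 + 2·80 − 3·319 = -426
Option 2 (S := 0):
  S = 0
  C = 80
  Y = -10 − 4·0 + 4·80 = 310
  U = 239 + 0 + 3·80 − 6·310 = -1381
  T = 99 + 4·0 + 2·80 − 3·(-1381) = 4402
ΔU = -1381 − 319 = -1700; ΔT = 4402 − (-426) = 4828
Score = (-2)·(-1700) + 4·4828 = 22712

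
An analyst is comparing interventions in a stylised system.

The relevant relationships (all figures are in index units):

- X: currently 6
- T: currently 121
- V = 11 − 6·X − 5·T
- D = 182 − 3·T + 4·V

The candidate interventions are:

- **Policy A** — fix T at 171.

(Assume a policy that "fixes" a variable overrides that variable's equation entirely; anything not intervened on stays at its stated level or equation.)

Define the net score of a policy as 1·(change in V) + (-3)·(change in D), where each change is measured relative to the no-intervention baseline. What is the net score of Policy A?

Baseline:
  X = 6
  T = 121
  V = 11 − 6·6 − 5·121 = -630
  D = 182 − 3·121 + 4·(-630) = -2701
Policy A (T := 171):
  X = 6
  T = 171
  V = 11 − 6·6 − 5·171 = -880
  D = 182 − 3·171 + 4·(-880) = -3851
ΔV = -880 − (-630) = -250; ΔD = -3851 − (-2701) = -1150
Score = 1·(-250) + (-3)·(-1150) = 3200

3200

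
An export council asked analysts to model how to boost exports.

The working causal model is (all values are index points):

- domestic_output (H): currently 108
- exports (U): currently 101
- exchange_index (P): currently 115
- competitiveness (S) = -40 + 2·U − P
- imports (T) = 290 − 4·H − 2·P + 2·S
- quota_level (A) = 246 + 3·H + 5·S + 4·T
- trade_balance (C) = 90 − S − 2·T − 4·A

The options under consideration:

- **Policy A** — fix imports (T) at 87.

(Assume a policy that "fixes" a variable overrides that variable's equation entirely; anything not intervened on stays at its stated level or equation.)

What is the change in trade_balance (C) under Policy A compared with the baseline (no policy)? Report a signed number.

-6570

Baseline:
  H = 108
  U = 101
  P = 115
  S = -40 + 2·101 − 115 = 47
  T = 290 − 4·108 − 2·115 + 2·47 = -278
  A = 246 + 3·108 + 5·47 + 4·(-278) = -307
  C = 90 − 47 − 2·(-278) − 4·(-307) = 1827
Policy A (T := 87):
  H = 108
  U = 101
  P = 115
  S = -40 + 2·101 − 115 = 47
  T = 87
  A = 246 + 3·108 + 5·47 + 4·87 = 1153
  C = 90 − 47 − 2·87 − 4·1153 = -4743
Change in C: -4743 − 1827 = -6570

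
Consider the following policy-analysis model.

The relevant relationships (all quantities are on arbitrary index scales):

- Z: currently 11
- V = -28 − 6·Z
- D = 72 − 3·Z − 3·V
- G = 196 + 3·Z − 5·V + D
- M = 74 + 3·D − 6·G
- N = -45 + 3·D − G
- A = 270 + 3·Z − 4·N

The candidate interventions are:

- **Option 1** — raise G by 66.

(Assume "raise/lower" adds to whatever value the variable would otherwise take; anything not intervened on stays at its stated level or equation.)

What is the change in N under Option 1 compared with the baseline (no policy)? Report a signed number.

Baseline:
  Z = 11
  V = -28 − 6·11 = -94
  D = 72 − 3·11 − 3·(-94) = 321
  G = 196 + 3·11 − 5·(-94) + 321 = 1020
  N = -45 + 3·321 − 1020 = -102
Option 1 (G + 66):
  Z = 11
  V = -28 − 6·11 = -94
  D = 72 − 3·11 − 3·(-94) = 321
  G = 196 + 3·11 − 5·(-94) + 321 (+66 from intervention) = 1086
  N = -45 + 3·321 − 1086 = -168
Change in N: -168 − (-102) = -66

-66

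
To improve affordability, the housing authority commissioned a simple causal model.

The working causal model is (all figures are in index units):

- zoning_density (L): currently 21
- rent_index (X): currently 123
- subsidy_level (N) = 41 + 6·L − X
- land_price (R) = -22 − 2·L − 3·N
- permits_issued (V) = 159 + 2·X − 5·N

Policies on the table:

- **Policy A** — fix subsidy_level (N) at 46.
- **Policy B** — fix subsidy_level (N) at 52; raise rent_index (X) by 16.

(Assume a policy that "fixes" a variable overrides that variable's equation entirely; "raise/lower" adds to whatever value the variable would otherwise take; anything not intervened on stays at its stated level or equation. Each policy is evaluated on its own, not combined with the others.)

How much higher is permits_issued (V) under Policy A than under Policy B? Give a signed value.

-2

Policy A (N := 46):
  L = 21
  X = 123
  N = 46
  V = 159 + 2·123 − 5·46 = 175
Policy B (N := 52, X + 16):
  L = 21
  X = 123 + 16 = 139
  N = 52
  V = 159 + 2·139 − 5·52 = 177
V: 175 − 177 = -2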